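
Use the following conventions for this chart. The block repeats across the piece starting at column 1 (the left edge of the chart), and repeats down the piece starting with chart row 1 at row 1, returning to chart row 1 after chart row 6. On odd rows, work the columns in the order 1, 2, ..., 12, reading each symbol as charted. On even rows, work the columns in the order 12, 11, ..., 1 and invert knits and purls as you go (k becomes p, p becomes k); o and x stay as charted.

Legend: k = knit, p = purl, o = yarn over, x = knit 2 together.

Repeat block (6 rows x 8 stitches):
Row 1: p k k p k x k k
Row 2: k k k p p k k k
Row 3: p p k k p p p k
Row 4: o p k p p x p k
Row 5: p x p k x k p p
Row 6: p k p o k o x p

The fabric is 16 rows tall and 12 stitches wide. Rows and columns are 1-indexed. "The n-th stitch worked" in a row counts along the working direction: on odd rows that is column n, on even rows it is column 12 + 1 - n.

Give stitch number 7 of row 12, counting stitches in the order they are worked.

For row 12: chart row = ((12-1) mod 6) + 1 = 6; this is a WS (even) row.
Chart row 6 tiled across columns 1-12: p k p o k o x p p k p o
Wrong side: read the tiled row from column 12 down to 1 and exchange k with p (leave o, x).
Row 12 as worked: o k p k k x o p o k p k
Stitch 7 in working order -> o

== STITCH ==
o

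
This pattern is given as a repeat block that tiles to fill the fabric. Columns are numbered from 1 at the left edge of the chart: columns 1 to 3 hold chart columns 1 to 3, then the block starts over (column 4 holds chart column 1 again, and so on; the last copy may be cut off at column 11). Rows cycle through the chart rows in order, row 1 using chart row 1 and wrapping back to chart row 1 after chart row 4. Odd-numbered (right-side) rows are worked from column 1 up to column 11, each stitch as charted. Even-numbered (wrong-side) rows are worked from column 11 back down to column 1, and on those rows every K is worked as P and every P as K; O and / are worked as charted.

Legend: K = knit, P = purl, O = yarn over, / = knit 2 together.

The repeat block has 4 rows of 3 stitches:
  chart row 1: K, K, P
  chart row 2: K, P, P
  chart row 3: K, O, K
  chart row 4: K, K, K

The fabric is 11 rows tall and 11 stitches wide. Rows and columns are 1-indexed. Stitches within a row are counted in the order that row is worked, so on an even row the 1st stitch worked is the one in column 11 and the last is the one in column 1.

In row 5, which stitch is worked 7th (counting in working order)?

== STITCH ==
K

Derivation:
Row 5: (5-1) mod 4 = 0, so use chart row 1. Odd row -> RS.
Chart row 1 tiled across columns 1-11: K K P K K P K K P K K
RS: work column 1 to column 11, symbols as charted — the tiled row is the row as worked.
The 7th stitch worked is K.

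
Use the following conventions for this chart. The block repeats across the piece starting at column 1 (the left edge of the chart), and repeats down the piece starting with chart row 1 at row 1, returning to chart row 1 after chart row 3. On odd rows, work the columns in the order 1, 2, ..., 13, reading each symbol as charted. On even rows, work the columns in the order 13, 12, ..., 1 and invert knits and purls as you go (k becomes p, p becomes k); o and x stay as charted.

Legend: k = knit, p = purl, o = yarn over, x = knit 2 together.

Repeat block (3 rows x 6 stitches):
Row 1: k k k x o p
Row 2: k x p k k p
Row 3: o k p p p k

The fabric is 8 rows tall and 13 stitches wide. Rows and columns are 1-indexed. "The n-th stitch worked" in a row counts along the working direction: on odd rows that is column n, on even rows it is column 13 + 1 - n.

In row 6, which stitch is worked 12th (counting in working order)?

Row 6 uses chart row ((6-1) mod 3)+1 = 3. Row 6 is even, so WS.
Chart row 3 tiled across columns 1-13: o k p p p k o k p p p k o
WS row: flip the tiled sequence (start at column 13) and apply k<->p; o and x stay.
Row 6 as worked: o p k k k p o p k k k p o
Stitch 12 in working order -> p

Result:
p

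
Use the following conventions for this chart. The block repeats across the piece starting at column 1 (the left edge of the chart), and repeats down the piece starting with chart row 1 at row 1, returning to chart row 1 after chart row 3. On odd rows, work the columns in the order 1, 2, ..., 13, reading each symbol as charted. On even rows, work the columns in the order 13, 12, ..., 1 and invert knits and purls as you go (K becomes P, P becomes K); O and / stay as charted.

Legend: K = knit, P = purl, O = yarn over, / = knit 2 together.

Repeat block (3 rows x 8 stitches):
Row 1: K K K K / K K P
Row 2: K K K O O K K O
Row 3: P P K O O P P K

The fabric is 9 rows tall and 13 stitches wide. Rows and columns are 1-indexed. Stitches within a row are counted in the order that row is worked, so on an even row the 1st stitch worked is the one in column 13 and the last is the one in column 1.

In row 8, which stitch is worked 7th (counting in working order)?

Result:
P

Derivation:
Row 8 uses chart row ((8-1) mod 3)+1 = 2. Row 8 is even, so WS.
Chart row 2 tiled across columns 1-13: K K K O O K K O K K K O O
WS row: flip the tiled sequence (start at column 13) and apply K<->P; O and / stay.
Row 8 as worked: O O P P P O P P O O P P P
Stitch 7 in working order -> P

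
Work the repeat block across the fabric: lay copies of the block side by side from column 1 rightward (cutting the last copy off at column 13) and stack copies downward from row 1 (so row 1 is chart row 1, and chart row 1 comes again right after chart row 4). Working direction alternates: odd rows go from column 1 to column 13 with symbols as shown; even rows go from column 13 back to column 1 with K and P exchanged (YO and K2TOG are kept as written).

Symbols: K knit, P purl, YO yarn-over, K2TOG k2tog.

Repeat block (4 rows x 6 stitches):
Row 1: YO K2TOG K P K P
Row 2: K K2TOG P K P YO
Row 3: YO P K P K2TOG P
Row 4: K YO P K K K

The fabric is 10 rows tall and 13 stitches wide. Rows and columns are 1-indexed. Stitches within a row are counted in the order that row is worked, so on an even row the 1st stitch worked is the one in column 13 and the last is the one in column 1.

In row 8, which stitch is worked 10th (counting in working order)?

Row 8: (8-1) mod 4 = 3, so use chart row 4. Even row -> WS.
Chart row 4 tiled across columns 1-13: K YO P K K K K YO P K K K K
WS: work from column 13 back to column 1 (reverse the tiled row), swapping K<->P (YO and K2TOG unchanged).
Row 8 as worked: P P P P K YO P P P P K YO P
The 10th stitch worked is P.

Stitch:
P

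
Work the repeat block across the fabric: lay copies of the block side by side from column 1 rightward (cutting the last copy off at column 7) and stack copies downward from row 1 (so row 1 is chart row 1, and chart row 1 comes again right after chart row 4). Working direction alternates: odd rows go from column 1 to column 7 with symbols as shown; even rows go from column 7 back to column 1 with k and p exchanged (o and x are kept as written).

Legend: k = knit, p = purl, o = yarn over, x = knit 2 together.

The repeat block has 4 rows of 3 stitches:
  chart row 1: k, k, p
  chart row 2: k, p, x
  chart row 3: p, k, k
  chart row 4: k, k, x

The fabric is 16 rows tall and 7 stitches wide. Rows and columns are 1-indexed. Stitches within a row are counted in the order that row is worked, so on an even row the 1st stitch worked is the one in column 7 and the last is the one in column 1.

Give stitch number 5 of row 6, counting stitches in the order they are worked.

For row 6: chart row = ((6-1) mod 4) + 1 = 2; this is a WS (even) row.
Chart row 2 tiled across columns 1-7: k p x k p x k
WS: work from column 7 back to column 1 (reverse the tiled row), swapping k<->p (o and x unchanged).
Row 6 as worked: p x k p x k p
Stitch 5 in working order -> x

Stitch:
x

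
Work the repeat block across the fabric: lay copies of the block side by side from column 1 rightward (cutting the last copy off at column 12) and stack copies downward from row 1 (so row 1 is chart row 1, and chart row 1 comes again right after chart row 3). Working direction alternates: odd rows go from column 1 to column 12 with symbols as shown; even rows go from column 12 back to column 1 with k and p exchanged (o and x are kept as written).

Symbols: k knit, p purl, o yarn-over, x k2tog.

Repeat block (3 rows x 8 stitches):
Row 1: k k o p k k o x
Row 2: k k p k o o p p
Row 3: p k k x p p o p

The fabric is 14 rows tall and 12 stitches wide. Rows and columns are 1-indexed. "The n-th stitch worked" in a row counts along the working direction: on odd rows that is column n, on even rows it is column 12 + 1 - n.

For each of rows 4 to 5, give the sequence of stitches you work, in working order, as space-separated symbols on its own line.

Row 4: chart row 1, WS - tiled (columns 1-12): k k o p k k o x k k o p; work from column 12 back to 1 with k<->p swapped.
Row 5: chart row 2, RS - tile across columns 1-12 and work as-is.

Result:
k o p p x o p p k o p p
k k p k o o p p k k p k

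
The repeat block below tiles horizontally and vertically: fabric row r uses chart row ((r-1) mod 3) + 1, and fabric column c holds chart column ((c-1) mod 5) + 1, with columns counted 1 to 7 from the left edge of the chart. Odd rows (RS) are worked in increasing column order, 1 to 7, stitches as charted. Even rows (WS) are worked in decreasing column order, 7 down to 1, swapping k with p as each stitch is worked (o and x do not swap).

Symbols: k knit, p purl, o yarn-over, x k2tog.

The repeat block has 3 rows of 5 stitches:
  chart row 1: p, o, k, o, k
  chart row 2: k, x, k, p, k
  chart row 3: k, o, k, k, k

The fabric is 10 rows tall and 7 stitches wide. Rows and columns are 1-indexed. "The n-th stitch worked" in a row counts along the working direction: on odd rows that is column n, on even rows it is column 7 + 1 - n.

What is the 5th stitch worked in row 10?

Stitch:
p

Derivation:
For row 10: chart row = ((10-1) mod 3) + 1 = 1; this is a WS (even) row.
Chart row 1 tiled across columns 1-7: p o k o k p o
WS row: flip the tiled sequence (start at column 7) and apply k<->p; o and x stay.
Row 10 as worked: o k p o p o k
The 5th stitch worked is p.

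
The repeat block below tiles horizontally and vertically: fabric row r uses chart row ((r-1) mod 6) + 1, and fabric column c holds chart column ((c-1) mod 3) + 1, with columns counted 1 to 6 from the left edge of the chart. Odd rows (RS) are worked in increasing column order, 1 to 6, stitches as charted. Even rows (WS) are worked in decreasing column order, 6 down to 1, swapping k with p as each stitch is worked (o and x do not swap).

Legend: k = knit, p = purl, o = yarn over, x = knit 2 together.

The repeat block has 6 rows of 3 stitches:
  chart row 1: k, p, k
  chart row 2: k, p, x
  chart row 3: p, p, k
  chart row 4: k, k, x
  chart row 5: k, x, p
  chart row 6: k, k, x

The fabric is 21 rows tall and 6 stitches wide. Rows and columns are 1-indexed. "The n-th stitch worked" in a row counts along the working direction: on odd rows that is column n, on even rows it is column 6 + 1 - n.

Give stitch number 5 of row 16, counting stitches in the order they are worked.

Row 16 uses chart row ((16-1) mod 6)+1 = 4. Row 16 is even, so WS.
Chart row 4 tiled across columns 1-6: k k x k k x
WS: work from column 6 back to column 1 (reverse the tiled row), swapping k<->p (o and x unchanged).
Row 16 as worked: x p p x p p
Counting 5 along the worked row gives p.

Result:
p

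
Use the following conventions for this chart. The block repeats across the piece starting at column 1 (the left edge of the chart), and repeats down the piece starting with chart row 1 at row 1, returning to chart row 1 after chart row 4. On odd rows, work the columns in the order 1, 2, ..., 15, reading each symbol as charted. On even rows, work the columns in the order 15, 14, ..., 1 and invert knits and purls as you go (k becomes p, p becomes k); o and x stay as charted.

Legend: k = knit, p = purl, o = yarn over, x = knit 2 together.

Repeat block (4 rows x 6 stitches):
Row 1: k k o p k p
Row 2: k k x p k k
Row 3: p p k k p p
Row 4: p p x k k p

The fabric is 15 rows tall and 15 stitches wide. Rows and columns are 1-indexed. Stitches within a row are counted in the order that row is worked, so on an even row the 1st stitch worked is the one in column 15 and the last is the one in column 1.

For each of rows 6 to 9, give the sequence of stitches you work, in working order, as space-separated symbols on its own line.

Row 6: chart row 2, WS - tiled (columns 1-15): k k x p k k k k x p k k k k x; work from column 15 back to 1 with k<->p swapped.
Row 7: chart row 3, RS - tile across columns 1-15 and work as-is.
Row 8: chart row 4, WS - tiled (columns 1-15): p p x k k p p p x k k p p p x; work from column 15 back to 1 with k<->p swapped.
Row 9: chart row 1, RS - tile across columns 1-15 and work as-is.

Result:
x p p p p k x p p p p k x p p
p p k k p p p p k k p p p p k
x k k k p p x k k k p p x k k
k k o p k p k k o p k p k k o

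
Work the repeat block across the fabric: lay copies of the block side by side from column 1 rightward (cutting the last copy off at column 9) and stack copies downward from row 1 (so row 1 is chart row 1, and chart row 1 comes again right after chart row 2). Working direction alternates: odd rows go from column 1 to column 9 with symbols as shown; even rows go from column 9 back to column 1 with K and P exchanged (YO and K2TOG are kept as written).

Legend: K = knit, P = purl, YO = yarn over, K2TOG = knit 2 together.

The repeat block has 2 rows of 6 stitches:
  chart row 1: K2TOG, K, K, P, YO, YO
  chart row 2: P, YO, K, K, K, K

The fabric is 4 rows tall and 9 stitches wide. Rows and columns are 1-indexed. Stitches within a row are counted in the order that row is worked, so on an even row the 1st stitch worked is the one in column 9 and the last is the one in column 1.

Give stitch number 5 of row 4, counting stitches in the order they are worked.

For row 4: chart row = ((4-1) mod 2) + 1 = 2; this is a WS (even) row.
Chart row 2 tiled across columns 1-9: P YO K K K K P YO K
Wrong side: read the tiled row from column 9 down to 1 and exchange K with P (leave YO, K2TOG).
Row 4 as worked: P YO K P P P P YO K
Counting 5 along the worked row gives P.

== STITCH ==
P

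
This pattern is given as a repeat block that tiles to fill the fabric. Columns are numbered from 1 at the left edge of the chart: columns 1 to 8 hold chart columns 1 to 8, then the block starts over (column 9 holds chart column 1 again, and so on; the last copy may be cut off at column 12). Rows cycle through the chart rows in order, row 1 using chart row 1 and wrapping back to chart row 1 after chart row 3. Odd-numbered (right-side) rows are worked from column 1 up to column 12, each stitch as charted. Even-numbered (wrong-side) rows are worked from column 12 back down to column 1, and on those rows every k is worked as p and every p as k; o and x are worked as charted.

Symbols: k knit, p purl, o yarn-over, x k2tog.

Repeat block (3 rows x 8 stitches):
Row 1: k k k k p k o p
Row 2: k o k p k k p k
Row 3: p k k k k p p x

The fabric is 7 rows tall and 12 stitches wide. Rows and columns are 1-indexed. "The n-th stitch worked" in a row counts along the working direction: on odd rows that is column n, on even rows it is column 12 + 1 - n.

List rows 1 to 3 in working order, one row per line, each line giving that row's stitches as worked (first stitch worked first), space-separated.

Rows as worked:
k k k k p k o p k k k k
k p o p p k p p k p o p
p k k k k p p x p k k k

Derivation:
Row 1: chart row 1, RS - tile across columns 1-12 and work as-is.
Row 2: chart row 2, WS - tiled (columns 1-12): k o k p k k p k k o k p; work from column 12 back to 1 with k<->p swapped.
Row 3: chart row 3, RS - tile across columns 1-12 and work as-is.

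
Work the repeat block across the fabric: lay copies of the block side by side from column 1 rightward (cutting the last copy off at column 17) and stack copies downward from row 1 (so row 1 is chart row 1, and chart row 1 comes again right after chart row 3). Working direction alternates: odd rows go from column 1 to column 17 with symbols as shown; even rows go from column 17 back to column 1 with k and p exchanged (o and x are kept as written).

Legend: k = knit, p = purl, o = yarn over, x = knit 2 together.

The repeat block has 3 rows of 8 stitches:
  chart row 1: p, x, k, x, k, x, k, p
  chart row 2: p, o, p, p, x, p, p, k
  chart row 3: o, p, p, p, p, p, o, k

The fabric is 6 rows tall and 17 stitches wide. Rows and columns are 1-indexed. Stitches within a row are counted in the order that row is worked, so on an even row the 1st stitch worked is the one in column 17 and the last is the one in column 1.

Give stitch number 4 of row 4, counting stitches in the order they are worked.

Row 4: (4-1) mod 3 = 0, so use chart row 1. Even row -> WS.
Chart row 1 tiled across columns 1-17: p x k x k x k p p x k x k x k p p
WS row: flip the tiled sequence (start at column 17) and apply k<->p; o and x stay.
Row 4 as worked: k k p x p x p x k k p x p x p x k
Counting 4 along the worked row gives x.

Stitch:
x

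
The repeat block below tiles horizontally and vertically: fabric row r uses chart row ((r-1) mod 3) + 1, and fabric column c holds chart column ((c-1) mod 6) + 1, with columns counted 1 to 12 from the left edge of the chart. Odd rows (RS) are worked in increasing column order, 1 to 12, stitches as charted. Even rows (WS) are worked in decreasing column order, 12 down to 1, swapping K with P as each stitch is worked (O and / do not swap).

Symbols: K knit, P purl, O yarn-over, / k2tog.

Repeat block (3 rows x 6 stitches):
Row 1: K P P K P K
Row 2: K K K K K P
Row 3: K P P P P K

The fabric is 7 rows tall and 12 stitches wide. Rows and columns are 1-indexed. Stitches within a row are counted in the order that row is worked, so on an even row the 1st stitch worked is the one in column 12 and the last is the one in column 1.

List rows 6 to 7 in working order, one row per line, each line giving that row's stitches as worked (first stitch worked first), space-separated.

Row 6: chart row 3, WS - tiled (columns 1-12): K P P P P K K P P P P K; work from column 12 back to 1 with K<->P swapped.
Row 7: chart row 1, RS - tile across columns 1-12 and work as-is.

Rows as worked:
P K K K K P P K K K K P
K P P K P K K P P K P K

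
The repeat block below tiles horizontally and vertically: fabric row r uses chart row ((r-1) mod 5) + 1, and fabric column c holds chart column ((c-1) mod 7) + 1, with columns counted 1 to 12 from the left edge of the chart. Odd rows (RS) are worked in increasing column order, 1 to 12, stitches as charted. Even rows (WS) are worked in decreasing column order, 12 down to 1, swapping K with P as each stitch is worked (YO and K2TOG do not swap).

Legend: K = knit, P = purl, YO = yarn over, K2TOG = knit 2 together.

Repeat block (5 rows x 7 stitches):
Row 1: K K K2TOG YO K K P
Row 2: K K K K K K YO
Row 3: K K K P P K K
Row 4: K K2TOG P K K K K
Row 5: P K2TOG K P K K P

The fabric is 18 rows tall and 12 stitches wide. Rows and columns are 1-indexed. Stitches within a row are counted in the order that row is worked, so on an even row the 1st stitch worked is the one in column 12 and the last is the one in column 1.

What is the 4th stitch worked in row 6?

Row 6: (6-1) mod 5 = 0, so use chart row 1. Even row -> WS.
Chart row 1 tiled across columns 1-12: K K K2TOG YO K K P K K K2TOG YO K
WS: work from column 12 back to column 1 (reverse the tiled row), swapping K<->P (YO and K2TOG unchanged).
Row 6 as worked: P YO K2TOG P P K P P YO K2TOG P P
Counting 4 along the worked row gives P.

== STITCH ==
P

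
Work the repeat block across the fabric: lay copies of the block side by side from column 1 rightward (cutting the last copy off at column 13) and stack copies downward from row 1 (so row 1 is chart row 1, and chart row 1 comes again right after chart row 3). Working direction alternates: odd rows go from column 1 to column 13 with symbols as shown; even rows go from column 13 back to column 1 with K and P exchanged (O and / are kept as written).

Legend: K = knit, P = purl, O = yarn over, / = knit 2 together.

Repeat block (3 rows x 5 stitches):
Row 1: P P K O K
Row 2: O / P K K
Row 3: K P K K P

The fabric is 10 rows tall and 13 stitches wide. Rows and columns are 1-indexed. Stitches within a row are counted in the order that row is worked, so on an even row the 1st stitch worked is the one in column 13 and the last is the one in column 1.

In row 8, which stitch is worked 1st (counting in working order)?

For row 8: chart row = ((8-1) mod 3) + 1 = 2; this is a WS (even) row.
Chart row 2 tiled across columns 1-13: O / P K K O / P K K O / P
Wrong side: read the tiled row from column 13 down to 1 and exchange K with P (leave O, /).
Row 8 as worked: K / O P P K / O P P K / O
Counting 1 along the worked row gives K.

== STITCH ==
K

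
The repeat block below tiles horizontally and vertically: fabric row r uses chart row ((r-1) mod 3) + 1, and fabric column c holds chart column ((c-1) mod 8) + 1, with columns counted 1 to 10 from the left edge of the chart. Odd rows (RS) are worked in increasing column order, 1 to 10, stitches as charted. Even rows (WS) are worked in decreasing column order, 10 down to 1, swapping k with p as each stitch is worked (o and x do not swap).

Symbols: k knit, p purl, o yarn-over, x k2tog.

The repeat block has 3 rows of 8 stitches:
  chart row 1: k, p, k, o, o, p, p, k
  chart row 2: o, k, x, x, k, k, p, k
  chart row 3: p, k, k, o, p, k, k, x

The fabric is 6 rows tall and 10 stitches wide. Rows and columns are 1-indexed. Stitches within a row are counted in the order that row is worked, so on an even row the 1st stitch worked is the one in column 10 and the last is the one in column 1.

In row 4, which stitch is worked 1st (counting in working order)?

Row 4: (4-1) mod 3 = 0, so use chart row 1. Even row -> WS.
Chart row 1 tiled across columns 1-10: k p k o o p p k k p
WS: work from column 10 back to column 1 (reverse the tiled row), swapping k<->p (o and x unchanged).
Row 4 as worked: k p p k k o o p k p
The 1st stitch worked is k.

== STITCH ==
k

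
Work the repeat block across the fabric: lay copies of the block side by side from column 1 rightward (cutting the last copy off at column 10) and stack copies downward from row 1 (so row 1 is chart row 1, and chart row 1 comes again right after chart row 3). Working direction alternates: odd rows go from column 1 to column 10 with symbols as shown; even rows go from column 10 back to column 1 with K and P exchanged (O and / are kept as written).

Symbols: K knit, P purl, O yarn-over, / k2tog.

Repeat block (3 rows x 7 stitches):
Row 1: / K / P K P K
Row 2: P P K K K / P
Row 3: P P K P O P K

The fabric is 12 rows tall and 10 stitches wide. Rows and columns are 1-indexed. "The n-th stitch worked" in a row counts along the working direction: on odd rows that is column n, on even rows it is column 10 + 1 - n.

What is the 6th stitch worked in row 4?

Row 4 uses chart row ((4-1) mod 3)+1 = 1. Row 4 is even, so WS.
Chart row 1 tiled across columns 1-10: / K / P K P K / K /
WS row: flip the tiled sequence (start at column 10) and apply K<->P; O and / stay.
Row 4 as worked: / P / P K P K / P /
Counting 6 along the worked row gives P.

== STITCH ==
P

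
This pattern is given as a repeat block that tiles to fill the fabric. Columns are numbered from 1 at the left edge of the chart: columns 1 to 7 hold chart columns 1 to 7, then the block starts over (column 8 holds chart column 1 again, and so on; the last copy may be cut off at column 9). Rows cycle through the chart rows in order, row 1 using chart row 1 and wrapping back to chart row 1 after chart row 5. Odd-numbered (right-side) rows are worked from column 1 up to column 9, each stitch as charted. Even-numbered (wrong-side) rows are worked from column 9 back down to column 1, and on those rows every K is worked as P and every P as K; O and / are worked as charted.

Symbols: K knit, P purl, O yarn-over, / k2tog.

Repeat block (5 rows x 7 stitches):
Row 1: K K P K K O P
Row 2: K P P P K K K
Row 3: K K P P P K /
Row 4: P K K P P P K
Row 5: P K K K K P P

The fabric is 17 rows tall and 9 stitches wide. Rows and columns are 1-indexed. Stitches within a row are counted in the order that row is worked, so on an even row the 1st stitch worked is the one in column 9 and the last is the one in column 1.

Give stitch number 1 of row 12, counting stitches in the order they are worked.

Row 12 uses chart row ((12-1) mod 5)+1 = 2. Row 12 is even, so WS.
Chart row 2 tiled across columns 1-9: K P P P K K K K P
Wrong side: read the tiled row from column 9 down to 1 and exchange K with P (leave O, /).
Row 12 as worked: K P P P P K K K P
Counting 1 along the worked row gives K.

Stitch:
K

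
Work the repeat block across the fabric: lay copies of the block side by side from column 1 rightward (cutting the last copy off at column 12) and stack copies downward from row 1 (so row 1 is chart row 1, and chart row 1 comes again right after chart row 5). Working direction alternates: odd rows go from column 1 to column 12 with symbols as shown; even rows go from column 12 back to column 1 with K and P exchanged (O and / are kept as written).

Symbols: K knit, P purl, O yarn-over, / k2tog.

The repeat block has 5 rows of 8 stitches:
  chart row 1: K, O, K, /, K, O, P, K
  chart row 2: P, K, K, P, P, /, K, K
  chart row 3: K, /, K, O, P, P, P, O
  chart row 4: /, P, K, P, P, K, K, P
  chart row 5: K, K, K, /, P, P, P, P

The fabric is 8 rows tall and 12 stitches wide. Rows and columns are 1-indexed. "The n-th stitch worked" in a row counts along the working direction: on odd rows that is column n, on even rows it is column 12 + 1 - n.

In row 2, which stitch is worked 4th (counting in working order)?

Row 2: (2-1) mod 5 = 1, so use chart row 2. Even row -> WS.
Chart row 2 tiled across columns 1-12: P K K P P / K K P K K P
WS: work from column 12 back to column 1 (reverse the tiled row), swapping K<->P (O and / unchanged).
Row 2 as worked: K P P K P P / K K P P K
Stitch 4 in working order -> K

Stitch:
K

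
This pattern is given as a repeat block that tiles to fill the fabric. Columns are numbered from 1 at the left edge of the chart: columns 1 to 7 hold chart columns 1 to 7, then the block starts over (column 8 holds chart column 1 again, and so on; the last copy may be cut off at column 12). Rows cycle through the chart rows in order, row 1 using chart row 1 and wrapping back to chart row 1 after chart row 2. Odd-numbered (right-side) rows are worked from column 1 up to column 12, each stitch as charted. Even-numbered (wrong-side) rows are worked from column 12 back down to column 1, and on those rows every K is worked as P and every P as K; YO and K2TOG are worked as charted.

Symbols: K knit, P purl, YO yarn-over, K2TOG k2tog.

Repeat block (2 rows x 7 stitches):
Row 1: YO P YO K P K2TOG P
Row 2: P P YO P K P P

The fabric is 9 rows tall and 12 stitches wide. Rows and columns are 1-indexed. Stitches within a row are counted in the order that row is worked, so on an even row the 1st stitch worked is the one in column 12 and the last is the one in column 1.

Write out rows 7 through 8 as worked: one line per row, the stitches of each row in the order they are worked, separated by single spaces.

Rows as worked:
YO P YO K P K2TOG P YO P YO K P
P K YO K K K K P K YO K K

Derivation:
Row 7: chart row 1, RS - tile across columns 1-12 and work as-is.
Row 8: chart row 2, WS - tiled (columns 1-12): P P YO P K P P P P YO P K; work from column 12 back to 1 with K<->P swapped.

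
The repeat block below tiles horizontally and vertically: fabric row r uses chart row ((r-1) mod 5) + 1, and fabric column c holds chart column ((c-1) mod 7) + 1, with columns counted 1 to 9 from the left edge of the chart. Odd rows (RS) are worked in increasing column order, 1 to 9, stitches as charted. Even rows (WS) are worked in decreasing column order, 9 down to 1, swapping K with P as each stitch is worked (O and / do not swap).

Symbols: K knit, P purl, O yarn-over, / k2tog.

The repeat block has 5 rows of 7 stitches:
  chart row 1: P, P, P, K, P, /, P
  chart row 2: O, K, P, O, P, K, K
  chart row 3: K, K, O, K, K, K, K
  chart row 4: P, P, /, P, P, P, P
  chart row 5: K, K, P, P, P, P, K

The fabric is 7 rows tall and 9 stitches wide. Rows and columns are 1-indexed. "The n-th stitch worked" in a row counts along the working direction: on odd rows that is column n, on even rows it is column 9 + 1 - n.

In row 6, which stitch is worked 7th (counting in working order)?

Stitch:
K

Derivation:
Row 6 uses chart row ((6-1) mod 5)+1 = 1. Row 6 is even, so WS.
Chart row 1 tiled across columns 1-9: P P P K P / P P P
Wrong side: read the tiled row from column 9 down to 1 and exchange K with P (leave O, /).
Row 6 as worked: K K K / K P K K K
Counting 7 along the worked row gives K.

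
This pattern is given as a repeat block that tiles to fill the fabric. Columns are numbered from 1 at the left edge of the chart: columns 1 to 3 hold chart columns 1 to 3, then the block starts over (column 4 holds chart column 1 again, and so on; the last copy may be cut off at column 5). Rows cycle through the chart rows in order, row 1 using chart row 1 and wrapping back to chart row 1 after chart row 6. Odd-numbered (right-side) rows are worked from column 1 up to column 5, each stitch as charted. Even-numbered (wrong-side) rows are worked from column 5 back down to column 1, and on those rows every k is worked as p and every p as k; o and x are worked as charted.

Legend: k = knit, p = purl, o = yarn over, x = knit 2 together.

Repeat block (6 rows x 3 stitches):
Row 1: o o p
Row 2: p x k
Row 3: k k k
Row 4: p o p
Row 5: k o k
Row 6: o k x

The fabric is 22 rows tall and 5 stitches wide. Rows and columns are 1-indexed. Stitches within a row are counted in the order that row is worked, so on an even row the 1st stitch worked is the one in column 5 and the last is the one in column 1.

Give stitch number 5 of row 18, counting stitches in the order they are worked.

== STITCH ==
o

Derivation:
Row 18: (18-1) mod 6 = 5, so use chart row 6. Even row -> WS.
Chart row 6 tiled across columns 1-5: o k x o k
WS: work from column 5 back to column 1 (reverse the tiled row), swapping k<->p (o and x unchanged).
Row 18 as worked: p o x p o
The 5th stitch worked is o.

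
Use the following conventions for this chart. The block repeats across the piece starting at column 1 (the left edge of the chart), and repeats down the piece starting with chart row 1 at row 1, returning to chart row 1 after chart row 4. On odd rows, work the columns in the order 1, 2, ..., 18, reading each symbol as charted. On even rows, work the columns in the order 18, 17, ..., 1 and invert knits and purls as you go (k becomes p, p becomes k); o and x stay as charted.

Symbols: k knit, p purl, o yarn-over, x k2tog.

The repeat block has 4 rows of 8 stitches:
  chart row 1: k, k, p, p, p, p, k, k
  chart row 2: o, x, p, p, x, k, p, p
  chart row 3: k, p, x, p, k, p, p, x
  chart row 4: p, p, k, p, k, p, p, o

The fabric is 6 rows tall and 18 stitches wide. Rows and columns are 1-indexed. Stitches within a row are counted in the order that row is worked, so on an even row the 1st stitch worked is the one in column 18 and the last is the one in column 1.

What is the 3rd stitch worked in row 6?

Stitch:
k

Derivation:
Row 6 uses chart row ((6-1) mod 4)+1 = 2. Row 6 is even, so WS.
Chart row 2 tiled across columns 1-18: o x p p x k p p o x p p x k p p o x
WS row: flip the tiled sequence (start at column 18) and apply k<->p; o and x stay.
Row 6 as worked: x o k k p x k k x o k k p x k k x o
The 3rd stitch worked is k.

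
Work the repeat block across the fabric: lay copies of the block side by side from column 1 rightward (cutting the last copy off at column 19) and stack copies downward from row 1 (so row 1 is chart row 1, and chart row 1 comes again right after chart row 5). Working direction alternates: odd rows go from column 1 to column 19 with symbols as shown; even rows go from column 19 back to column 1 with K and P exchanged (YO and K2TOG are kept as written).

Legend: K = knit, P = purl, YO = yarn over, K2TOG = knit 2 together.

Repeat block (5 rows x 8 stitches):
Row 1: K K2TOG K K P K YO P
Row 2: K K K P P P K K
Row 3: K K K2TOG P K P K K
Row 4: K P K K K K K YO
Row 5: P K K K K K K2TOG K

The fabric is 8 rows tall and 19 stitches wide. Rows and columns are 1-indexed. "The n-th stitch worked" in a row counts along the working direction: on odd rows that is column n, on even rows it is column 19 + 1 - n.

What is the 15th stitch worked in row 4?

Row 4: (4-1) mod 5 = 3, so use chart row 4. Even row -> WS.
Chart row 4 tiled across columns 1-19: K P K K K K K YO K P K K K K K YO K P K
WS: work from column 19 back to column 1 (reverse the tiled row), swapping K<->P (YO and K2TOG unchanged).
Row 4 as worked: P K P YO P P P P P K P YO P P P P P K P
Counting 15 along the worked row gives P.

== STITCH ==
P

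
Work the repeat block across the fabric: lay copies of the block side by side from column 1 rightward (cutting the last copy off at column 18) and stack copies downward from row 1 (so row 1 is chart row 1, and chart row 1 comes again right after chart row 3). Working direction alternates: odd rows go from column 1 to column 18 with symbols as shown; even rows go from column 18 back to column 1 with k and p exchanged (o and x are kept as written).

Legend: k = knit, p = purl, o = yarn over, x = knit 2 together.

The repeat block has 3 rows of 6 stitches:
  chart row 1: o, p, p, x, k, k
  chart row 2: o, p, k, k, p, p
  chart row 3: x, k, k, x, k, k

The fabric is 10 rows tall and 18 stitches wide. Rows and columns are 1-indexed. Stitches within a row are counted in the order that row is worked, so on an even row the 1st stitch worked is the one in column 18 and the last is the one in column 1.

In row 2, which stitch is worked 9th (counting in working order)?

For row 2: chart row = ((2-1) mod 3) + 1 = 2; this is a WS (even) row.
Chart row 2 tiled across columns 1-18: o p k k p p o p k k p p o p k k p p
WS row: flip the tiled sequence (start at column 18) and apply k<->p; o and x stay.
Row 2 as worked: k k p p k o k k p p k o k k p p k o
Counting 9 along the worked row gives p.

Stitch:
p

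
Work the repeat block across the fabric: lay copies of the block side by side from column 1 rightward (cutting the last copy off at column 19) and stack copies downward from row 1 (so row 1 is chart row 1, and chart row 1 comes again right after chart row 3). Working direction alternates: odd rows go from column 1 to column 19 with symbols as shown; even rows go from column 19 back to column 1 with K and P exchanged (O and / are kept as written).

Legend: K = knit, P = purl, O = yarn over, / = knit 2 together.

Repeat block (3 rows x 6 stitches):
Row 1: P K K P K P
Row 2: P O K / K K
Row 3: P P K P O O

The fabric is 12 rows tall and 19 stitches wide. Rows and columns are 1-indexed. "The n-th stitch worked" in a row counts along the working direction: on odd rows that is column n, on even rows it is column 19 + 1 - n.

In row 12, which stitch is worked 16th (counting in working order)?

== STITCH ==
K

Derivation:
For row 12: chart row = ((12-1) mod 3) + 1 = 3; this is a WS (even) row.
Chart row 3 tiled across columns 1-19: P P K P O O P P K P O O P P K P O O P
Wrong side: read the tiled row from column 19 down to 1 and exchange K with P (leave O, /).
Row 12 as worked: K O O K P K K O O K P K K O O K P K K
The 16th stitch worked is K.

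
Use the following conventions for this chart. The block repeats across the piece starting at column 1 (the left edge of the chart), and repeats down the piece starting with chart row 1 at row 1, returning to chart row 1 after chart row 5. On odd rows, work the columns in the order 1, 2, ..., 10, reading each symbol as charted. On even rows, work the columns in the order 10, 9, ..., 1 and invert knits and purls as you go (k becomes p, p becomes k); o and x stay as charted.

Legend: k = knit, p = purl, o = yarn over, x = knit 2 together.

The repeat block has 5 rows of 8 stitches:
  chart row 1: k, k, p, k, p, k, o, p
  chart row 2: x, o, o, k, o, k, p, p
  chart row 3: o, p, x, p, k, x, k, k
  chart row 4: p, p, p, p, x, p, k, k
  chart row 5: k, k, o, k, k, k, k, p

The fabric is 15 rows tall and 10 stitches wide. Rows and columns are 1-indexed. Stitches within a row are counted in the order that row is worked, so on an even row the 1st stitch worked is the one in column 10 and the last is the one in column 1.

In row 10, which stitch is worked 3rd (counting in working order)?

For row 10: chart row = ((10-1) mod 5) + 1 = 5; this is a WS (even) row.
Chart row 5 tiled across columns 1-10: k k o k k k k p k k
Wrong side: read the tiled row from column 10 down to 1 and exchange k with p (leave o, x).
Row 10 as worked: p p k p p p p o p p
The 3rd stitch worked is k.

Result:
k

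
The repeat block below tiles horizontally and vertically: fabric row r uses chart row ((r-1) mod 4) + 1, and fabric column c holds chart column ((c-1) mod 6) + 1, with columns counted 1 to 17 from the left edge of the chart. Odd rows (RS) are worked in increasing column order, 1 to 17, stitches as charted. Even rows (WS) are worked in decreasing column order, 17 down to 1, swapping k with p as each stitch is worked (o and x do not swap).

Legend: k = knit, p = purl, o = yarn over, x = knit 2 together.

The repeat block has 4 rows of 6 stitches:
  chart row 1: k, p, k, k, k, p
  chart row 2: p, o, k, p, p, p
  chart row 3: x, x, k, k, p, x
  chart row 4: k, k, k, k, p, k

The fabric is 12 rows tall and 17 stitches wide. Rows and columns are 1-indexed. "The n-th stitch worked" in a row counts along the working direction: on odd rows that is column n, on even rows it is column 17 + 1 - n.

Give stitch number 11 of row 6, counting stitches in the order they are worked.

Stitch:
k

Derivation:
Row 6 uses chart row ((6-1) mod 4)+1 = 2. Row 6 is even, so WS.
Chart row 2 tiled across columns 1-17: p o k p p p p o k p p p p o k p p
WS row: flip the tiled sequence (start at column 17) and apply k<->p; o and x stay.
Row 6 as worked: k k p o k k k k p o k k k k p o k
Stitch 11 in working order -> k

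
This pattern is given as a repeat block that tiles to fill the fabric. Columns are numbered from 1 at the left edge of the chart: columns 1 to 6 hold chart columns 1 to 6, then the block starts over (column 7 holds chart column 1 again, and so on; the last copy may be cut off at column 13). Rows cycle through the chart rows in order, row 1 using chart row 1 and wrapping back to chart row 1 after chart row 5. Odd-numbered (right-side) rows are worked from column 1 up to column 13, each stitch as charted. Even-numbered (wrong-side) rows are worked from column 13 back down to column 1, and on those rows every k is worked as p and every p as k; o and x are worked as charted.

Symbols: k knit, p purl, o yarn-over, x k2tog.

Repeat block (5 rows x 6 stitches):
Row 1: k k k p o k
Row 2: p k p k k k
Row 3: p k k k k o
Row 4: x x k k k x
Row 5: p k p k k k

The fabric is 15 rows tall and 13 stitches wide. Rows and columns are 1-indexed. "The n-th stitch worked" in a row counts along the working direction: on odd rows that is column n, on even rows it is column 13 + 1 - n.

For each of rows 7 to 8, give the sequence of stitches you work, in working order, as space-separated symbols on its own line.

Row 7: chart row 2, RS - tile across columns 1-13 and work as-is.
Row 8: chart row 3, WS - tiled (columns 1-13): p k k k k o p k k k k o p; work from column 13 back to 1 with k<->p swapped.

Rows as worked:
p k p k k k p k p k k k p
k o p p p p k o p p p p k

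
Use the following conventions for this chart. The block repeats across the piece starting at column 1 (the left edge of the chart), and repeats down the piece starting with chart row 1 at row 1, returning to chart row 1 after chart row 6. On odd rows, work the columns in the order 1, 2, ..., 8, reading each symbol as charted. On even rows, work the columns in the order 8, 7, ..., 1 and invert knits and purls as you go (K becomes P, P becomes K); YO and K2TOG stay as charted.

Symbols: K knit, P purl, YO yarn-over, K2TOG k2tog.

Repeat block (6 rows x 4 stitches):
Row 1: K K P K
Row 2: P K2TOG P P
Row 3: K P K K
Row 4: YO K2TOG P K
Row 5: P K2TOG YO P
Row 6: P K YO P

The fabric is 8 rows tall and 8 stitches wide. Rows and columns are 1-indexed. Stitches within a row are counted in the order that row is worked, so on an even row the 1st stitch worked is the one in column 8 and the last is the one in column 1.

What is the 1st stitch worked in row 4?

Row 4: (4-1) mod 6 = 3, so use chart row 4. Even row -> WS.
Chart row 4 tiled across columns 1-8: YO K2TOG P K YO K2TOG P K
Wrong side: read the tiled row from column 8 down to 1 and exchange K with P (leave YO, K2TOG).
Row 4 as worked: P K K2TOG YO P K K2TOG YO
Stitch 1 in working order -> P

== STITCH ==
P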